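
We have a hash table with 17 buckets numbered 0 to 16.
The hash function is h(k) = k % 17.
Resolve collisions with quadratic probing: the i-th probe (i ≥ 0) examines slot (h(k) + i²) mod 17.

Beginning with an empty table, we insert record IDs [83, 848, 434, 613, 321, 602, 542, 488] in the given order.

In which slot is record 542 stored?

14

Insert 83: h=15, slot 15 empty -> index 15.
Insert 848: h=15, slot 15 occupied -> index 16.
Insert 434: h=9, slot 9 empty -> index 9.
Insert 613: h=1, slot 1 empty -> index 1.
Insert 321: h=15, slots 15,16 occupied -> index 2.
Insert 602: h=7, slot 7 empty -> index 7.
Insert 542: h=15, slots 15,16,2,7 occupied -> index 14.
Insert 488: h=12, slot 12 empty -> index 12.
Table: [—, 613, 321, —, —, —, —, 602, —, 434, —, —, 488, —, 542, 83, 848]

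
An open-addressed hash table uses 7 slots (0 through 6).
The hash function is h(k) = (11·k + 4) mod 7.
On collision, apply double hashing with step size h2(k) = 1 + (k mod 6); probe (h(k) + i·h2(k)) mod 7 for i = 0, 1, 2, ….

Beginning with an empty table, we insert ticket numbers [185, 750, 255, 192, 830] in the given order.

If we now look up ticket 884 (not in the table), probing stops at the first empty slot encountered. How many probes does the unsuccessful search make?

3

Insert 185: h=2, slot 2 empty -> index 2.
Insert 750: h=1, slot 1 empty -> index 1.
Insert 255: h=2, h2=4, slot 2 occupied -> index 6.
Insert 192: h=2, h2=1, slot 2 occupied -> index 3.
Insert 830: h=6, h2=3, slots 6,2 occupied -> index 5.
Table: [., 750, 185, 192, ., 830, 255]
Lookup 884: h=5, h2=3, probe 5,1,4 → slot 4 empty, not found.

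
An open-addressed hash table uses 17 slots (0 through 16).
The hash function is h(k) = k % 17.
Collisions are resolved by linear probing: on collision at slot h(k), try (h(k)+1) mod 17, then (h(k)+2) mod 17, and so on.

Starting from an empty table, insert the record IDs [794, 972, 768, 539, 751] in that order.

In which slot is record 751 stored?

5

794: h=12 → slot 12
972: h=3 → slot 3
768: h=3, probe 3,4 → slot 4
539: h=12, probe 12,13 → slot 13
751: h=3, probe 3,4,5 → slot 5
Table: [_, _, _, 972, 768, 751, _, _, _, _, _, _, 794, 539, _, _, _]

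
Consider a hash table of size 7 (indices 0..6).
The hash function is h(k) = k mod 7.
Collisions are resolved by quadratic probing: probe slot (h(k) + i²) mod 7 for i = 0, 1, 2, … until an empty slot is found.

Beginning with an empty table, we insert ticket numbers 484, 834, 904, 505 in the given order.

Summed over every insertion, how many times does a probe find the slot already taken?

6

484 hashes to 1; slot 1 is free → place at 1.
834 hashes to 1; 1 taken → place at 2.
904 hashes to 1; 1,2 taken → place at 5.
505 hashes to 1; 1,2,5 taken → place at 3.
Table: [-, 484, 834, 505, -, 904, -]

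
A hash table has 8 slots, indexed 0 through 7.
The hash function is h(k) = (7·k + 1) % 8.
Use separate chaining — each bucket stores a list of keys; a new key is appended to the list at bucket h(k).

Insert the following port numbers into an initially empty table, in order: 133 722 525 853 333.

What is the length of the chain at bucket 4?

Insert 133: h=4, bucket 4 empty -> new chain.
Insert 722: h=7, bucket 7 empty -> new chain.
Insert 525: h=4, bucket 4 nonempty -> append to chain.
Insert 853: h=4, bucket 4 nonempty -> append to chain.
Insert 333: h=4, bucket 4 nonempty -> append to chain.
Final buckets:
0: ∅
1: ∅
2: ∅
3: ∅
4: 133 -> 525 -> 853 -> 333
5: ∅
6: ∅
7: 722

4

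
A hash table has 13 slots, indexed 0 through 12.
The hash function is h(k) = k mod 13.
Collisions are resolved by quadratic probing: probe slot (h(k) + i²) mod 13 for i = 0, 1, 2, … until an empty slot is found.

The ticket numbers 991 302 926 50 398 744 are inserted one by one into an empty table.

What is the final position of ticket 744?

12

991 hashes to 3; slot 3 is free => place at 3.
302 hashes to 3; 3 taken => place at 4.
926 hashes to 3; 3,4 taken => place at 7.
50 hashes to 11; slot 11 is free => place at 11.
398 hashes to 8; slot 8 is free => place at 8.
744 hashes to 3; 3,4,7 taken => place at 12.
Table: [., ., ., 991, 302, ., ., 926, 398, ., ., 50, 744]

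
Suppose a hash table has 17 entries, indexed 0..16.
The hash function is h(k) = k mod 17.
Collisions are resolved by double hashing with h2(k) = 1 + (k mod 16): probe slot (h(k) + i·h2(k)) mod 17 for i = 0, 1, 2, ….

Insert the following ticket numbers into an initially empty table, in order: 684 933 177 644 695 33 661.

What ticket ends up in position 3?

644

Insert 684: h=4, slot 4 empty -> index 4.
Insert 933: h=15, slot 15 empty -> index 15.
Insert 177: h=7, slot 7 empty -> index 7.
Insert 644: h=15, h2=5, slot 15 occupied -> index 3.
Insert 695: h=15, h2=8, slot 15 occupied -> index 6.
Insert 33: h=16, slot 16 empty -> index 16.
Insert 661: h=15, h2=6, slots 15,4 occupied -> index 10.
Table: [∅, ∅, ∅, 644, 684, ∅, 695, 177, ∅, ∅, 661, ∅, ∅, ∅, ∅, 933, 33]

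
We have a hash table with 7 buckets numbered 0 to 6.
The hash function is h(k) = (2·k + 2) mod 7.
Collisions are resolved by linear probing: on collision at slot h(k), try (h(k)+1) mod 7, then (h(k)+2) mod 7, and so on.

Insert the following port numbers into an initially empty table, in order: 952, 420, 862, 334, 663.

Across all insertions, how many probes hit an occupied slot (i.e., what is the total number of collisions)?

952 hashes to 2; slot 2 is free -> place at 2.
420 hashes to 2; 2 taken -> place at 3.
862 hashes to 4; slot 4 is free -> place at 4.
334 hashes to 5; slot 5 is free -> place at 5.
663 hashes to 5; 5 taken -> place at 6.
Table: [., ., 952, 420, 862, 334, 663]

2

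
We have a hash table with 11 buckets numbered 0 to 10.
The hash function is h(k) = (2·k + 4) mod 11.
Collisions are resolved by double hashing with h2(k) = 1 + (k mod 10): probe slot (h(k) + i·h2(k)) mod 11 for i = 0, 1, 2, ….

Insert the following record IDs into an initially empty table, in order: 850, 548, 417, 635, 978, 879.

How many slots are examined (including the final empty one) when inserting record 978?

850 hashes to 10; slot 10 is free → place at 10.
548 hashes to 0; slot 0 is free → place at 0.
417 hashes to 2; slot 2 is free → place at 2.
635 hashes to 9; slot 9 is free → place at 9.
978 hashes to 2, h2=9; 2,0,9 taken → place at 7.
879 hashes to 2, h2=10; 2 taken → place at 1.
Table: [548, 879, 417, -, -, -, -, 978, -, 635, 850]

4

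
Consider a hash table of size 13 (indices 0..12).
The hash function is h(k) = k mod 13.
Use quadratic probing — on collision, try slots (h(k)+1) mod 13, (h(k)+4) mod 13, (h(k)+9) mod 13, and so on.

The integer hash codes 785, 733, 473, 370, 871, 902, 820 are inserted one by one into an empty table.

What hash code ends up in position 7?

370

Insert 785: h=5, slot 5 empty => index 5.
Insert 733: h=5, slot 5 occupied => index 6.
Insert 473: h=5, slots 5,6 occupied => index 9.
Insert 370: h=6, slot 6 occupied => index 7.
Insert 871: h=0, slot 0 empty => index 0.
Insert 902: h=5, slots 5,6,9 occupied => index 1.
Insert 820: h=1, slot 1 occupied => index 2.
Table: [871, 902, 820, -, -, 785, 733, 370, -, 473, -, -, -]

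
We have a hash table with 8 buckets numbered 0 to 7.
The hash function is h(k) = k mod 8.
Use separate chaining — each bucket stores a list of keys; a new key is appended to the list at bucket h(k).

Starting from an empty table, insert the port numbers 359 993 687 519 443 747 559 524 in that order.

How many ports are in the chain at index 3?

2

359 → bucket 7
993 → bucket 1
687 → bucket 7 (collision)
519 → bucket 7 (collision)
443 → bucket 3
747 → bucket 3 (collision)
559 → bucket 7 (collision)
524 → bucket 4
Final buckets:
0: .
1: 993
2: .
3: 443 -> 747
4: 524
5: .
6: .
7: 359 -> 687 -> 519 -> 559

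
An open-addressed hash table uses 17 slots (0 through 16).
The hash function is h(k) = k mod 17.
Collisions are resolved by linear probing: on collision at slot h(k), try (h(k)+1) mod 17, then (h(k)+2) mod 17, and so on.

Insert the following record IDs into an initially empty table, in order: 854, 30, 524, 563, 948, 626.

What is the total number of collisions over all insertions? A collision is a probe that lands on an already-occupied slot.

Insert 854: h=4, slot 4 empty => index 4.
Insert 30: h=13, slot 13 empty => index 13.
Insert 524: h=14, slot 14 empty => index 14.
Insert 563: h=2, slot 2 empty => index 2.
Insert 948: h=13, slots 13,14 occupied => index 15.
Insert 626: h=14, slots 14,15 occupied => index 16.
Table: [., ., 563, ., 854, ., ., ., ., ., ., ., ., 30, 524, 948, 626]

4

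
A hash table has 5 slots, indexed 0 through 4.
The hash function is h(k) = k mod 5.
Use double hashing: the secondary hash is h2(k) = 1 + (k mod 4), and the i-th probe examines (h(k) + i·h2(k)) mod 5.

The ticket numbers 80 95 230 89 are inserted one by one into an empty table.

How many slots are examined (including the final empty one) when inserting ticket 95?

2

80 hashes to 0; slot 0 is free → place at 0.
95 hashes to 0, h2=4; 0 taken → place at 4.
230 hashes to 0, h2=3; 0 taken → place at 3.
89 hashes to 4, h2=2; 4 taken → place at 1.
Table: [80, 89, ∅, 230, 95]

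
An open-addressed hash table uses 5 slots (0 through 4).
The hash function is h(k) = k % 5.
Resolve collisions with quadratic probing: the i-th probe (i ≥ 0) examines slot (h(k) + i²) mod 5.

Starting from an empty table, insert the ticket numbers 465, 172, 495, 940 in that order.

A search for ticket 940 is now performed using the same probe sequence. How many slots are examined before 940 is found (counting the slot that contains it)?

3

465 hashes to 0; slot 0 is free => place at 0.
172 hashes to 2; slot 2 is free => place at 2.
495 hashes to 0; 0 taken => place at 1.
940 hashes to 0; 0,1 taken => place at 4.
Table: [465, 495, 172, ., 940]
Lookup 940: h=0, probe 0,1,4 → found at 4.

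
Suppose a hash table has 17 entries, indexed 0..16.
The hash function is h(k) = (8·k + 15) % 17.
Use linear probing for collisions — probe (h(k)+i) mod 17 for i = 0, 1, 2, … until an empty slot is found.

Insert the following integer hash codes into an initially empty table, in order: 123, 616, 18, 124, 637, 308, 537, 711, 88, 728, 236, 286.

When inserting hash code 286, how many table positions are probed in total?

Insert 123: h=13, slot 13 empty => index 13.
Insert 616: h=13, slot 13 occupied => index 14.
Insert 18: h=6, slot 6 empty => index 6.
Insert 124: h=4, slot 4 empty => index 4.
Insert 637: h=11, slot 11 empty => index 11.
Insert 308: h=14, slot 14 occupied => index 15.
Insert 537: h=10, slot 10 empty => index 10.
Insert 711: h=8, slot 8 empty => index 8.
Insert 88: h=5, slot 5 empty => index 5.
Insert 728: h=8, slot 8 occupied => index 9.
Insert 236: h=16, slot 16 empty => index 16.
Insert 286: h=8, slots 8,9,10,11 occupied => index 12.
Table: [∅, ∅, ∅, ∅, 124, 88, 18, ∅, 711, 728, 537, 637, 286, 123, 616, 308, 236]

5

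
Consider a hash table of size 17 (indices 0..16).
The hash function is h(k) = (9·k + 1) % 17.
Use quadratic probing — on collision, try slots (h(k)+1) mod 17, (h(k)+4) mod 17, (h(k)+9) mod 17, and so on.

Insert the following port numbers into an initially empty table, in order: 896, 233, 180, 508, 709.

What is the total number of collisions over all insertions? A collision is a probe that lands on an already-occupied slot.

Insert 896: h=7, slot 7 empty → index 7.
Insert 233: h=7, slot 7 occupied → index 8.
Insert 180: h=6, slot 6 empty → index 6.
Insert 508: h=0, slot 0 empty → index 0.
Insert 709: h=7, slots 7,8 occupied → index 11.
Table: [508, ., ., ., ., ., 180, 896, 233, ., ., 709, ., ., ., ., .]

3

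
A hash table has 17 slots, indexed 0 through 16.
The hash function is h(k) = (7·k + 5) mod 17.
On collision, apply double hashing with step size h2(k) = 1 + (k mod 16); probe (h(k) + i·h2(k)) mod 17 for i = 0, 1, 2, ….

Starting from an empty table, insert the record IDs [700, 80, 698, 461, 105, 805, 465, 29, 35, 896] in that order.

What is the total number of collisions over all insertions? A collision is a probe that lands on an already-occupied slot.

Insert 700: h=9, slot 9 empty → index 9.
Insert 80: h=4, slot 4 empty → index 4.
Insert 698: h=12, slot 12 empty → index 12.
Insert 461: h=2, slot 2 empty → index 2.
Insert 105: h=9, h2=10, slots 9,2,12 occupied → index 5.
Insert 805: h=13, slot 13 empty → index 13.
Insert 465: h=13, h2=2, slot 13 occupied → index 15.
Insert 29: h=4, h2=14, slot 4 occupied → index 1.
Insert 35: h=12, h2=4, slot 12 occupied → index 16.
Insert 896: h=4, h2=1, slots 4,5 occupied → index 6.
Table: [-, 29, 461, -, 80, 105, 896, -, -, 700, -, -, 698, 805, -, 465, 35]

8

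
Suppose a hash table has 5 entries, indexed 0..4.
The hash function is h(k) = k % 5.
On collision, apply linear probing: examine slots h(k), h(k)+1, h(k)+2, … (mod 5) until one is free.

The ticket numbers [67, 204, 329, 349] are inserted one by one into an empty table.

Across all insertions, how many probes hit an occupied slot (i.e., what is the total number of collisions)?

3

67: h=2 -> slot 2
204: h=4 -> slot 4
329: h=4, probe 4,0 -> slot 0
349: h=4, probe 4,0,1 -> slot 1
Table: [329, 349, 67, —, 204]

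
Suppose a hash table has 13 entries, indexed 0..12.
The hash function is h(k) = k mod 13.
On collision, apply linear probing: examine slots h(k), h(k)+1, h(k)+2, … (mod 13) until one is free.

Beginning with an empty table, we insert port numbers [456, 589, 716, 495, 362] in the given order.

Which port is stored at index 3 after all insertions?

456: h=1 => slot 1
589: h=4 => slot 4
716: h=1, probe 1,2 => slot 2
495: h=1, probe 1,2,3 => slot 3
362: h=11 => slot 11
Table: [., 456, 716, 495, 589, ., ., ., ., ., ., 362, .]

495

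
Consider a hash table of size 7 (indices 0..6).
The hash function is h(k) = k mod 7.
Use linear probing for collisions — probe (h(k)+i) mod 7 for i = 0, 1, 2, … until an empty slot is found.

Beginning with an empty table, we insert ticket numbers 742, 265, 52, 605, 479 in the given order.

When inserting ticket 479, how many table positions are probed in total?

742 hashes to 0; slot 0 is free -> place at 0.
265 hashes to 6; slot 6 is free -> place at 6.
52 hashes to 3; slot 3 is free -> place at 3.
605 hashes to 3; 3 taken -> place at 4.
479 hashes to 3; 3,4 taken -> place at 5.
Table: [742, -, -, 52, 605, 479, 265]

3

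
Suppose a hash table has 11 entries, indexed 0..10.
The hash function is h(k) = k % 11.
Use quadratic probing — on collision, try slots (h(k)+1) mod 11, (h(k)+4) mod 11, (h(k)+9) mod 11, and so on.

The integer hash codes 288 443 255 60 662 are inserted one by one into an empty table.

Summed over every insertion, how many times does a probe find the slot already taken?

Insert 288: h=2, slot 2 empty → index 2.
Insert 443: h=3, slot 3 empty → index 3.
Insert 255: h=2, slots 2,3 occupied → index 6.
Insert 60: h=5, slot 5 empty → index 5.
Insert 662: h=2, slots 2,3,6 occupied → index 0.
Table: [662, _, 288, 443, _, 60, 255, _, _, _, _]

5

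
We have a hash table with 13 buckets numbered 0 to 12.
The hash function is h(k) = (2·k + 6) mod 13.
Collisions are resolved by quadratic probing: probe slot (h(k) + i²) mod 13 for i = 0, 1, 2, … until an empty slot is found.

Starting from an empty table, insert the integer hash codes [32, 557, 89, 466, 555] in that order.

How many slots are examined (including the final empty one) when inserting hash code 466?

3

Insert 32: h=5, slot 5 empty → index 5.
Insert 557: h=2, slot 2 empty → index 2.
Insert 89: h=2, slot 2 occupied → index 3.
Insert 466: h=2, slots 2,3 occupied → index 6.
Insert 555: h=11, slot 11 empty → index 11.
Table: [∅, ∅, 557, 89, ∅, 32, 466, ∅, ∅, ∅, ∅, 555, ∅]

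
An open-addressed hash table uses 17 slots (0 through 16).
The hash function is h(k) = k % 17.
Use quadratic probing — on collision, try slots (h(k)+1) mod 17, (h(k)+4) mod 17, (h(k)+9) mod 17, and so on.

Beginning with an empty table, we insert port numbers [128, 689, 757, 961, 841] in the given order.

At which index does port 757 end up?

Insert 128: h=9, slot 9 empty -> index 9.
Insert 689: h=9, slot 9 occupied -> index 10.
Insert 757: h=9, slots 9,10 occupied -> index 13.
Insert 961: h=9, slots 9,10,13 occupied -> index 1.
Insert 841: h=8, slot 8 empty -> index 8.
Table: [—, 961, —, —, —, —, —, —, 841, 128, 689, —, —, 757, —, —, —]

13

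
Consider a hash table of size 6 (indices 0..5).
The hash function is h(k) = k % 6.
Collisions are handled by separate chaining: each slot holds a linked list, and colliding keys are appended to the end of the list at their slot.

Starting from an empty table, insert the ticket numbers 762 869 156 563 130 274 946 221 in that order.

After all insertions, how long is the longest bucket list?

3

Insert 762: h=0, bucket 0 empty -> new chain.
Insert 869: h=5, bucket 5 empty -> new chain.
Insert 156: h=0, bucket 0 nonempty -> append to chain.
Insert 563: h=5, bucket 5 nonempty -> append to chain.
Insert 130: h=4, bucket 4 empty -> new chain.
Insert 274: h=4, bucket 4 nonempty -> append to chain.
Insert 946: h=4, bucket 4 nonempty -> append to chain.
Insert 221: h=5, bucket 5 nonempty -> append to chain.
Final buckets:
0: 762 -> 156
1: _
2: _
3: _
4: 130 -> 274 -> 946
5: 869 -> 563 -> 221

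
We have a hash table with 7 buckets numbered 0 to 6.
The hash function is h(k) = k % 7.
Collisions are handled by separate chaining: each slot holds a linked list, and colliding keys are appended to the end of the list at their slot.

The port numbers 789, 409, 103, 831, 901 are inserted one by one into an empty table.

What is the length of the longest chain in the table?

789 → bucket 5
409 → bucket 3
103 → bucket 5 (collision)
831 → bucket 5 (collision)
901 → bucket 5 (collision)
Final buckets:
0: —
1: —
2: —
3: 409
4: —
5: 789 -> 103 -> 831 -> 901
6: —

4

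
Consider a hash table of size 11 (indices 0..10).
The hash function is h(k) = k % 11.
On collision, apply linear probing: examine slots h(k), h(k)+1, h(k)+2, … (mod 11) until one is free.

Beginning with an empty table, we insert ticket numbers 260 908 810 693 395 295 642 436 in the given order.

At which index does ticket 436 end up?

Insert 260: h=7, slot 7 empty => index 7.
Insert 908: h=6, slot 6 empty => index 6.
Insert 810: h=7, slot 7 occupied => index 8.
Insert 693: h=0, slot 0 empty => index 0.
Insert 395: h=10, slot 10 empty => index 10.
Insert 295: h=9, slot 9 empty => index 9.
Insert 642: h=4, slot 4 empty => index 4.
Insert 436: h=7, slots 7,8,9,10,0 occupied => index 1.
Table: [693, 436, —, —, 642, —, 908, 260, 810, 295, 395]

1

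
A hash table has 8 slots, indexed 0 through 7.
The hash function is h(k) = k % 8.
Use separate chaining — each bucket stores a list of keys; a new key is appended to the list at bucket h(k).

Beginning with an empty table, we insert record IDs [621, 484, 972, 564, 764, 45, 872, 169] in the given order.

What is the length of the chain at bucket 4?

4

621 -> bucket 5
484 -> bucket 4
972 -> bucket 4 (collision)
564 -> bucket 4 (collision)
764 -> bucket 4 (collision)
45 -> bucket 5 (collision)
872 -> bucket 0
169 -> bucket 1
Final buckets:
0: 872
1: 169
2: -
3: -
4: 484 -> 972 -> 564 -> 764
5: 621 -> 45
6: -
7: -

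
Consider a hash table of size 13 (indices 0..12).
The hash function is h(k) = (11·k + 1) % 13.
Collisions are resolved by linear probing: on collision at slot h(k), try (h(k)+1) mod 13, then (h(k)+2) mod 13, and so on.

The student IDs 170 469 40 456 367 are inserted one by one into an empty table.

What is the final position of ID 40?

1

170 hashes to 12; slot 12 is free => place at 12.
469 hashes to 12; 12 taken => place at 0.
40 hashes to 12; 12,0 taken => place at 1.
456 hashes to 12; 12,0,1 taken => place at 2.
367 hashes to 8; slot 8 is free => place at 8.
Table: [469, 40, 456, -, -, -, -, -, 367, -, -, -, 170]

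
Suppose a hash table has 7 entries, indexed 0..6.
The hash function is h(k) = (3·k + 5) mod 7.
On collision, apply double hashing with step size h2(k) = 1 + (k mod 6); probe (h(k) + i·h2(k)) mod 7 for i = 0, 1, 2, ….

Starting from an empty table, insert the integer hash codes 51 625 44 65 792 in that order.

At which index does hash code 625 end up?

6

51 hashes to 4; slot 4 is free => place at 4.
625 hashes to 4, h2=2; 4 taken => place at 6.
44 hashes to 4, h2=3; 4 taken => place at 0.
65 hashes to 4, h2=6; 4 taken => place at 3.
792 hashes to 1; slot 1 is free => place at 1.
Table: [44, 792, -, 65, 51, -, 625]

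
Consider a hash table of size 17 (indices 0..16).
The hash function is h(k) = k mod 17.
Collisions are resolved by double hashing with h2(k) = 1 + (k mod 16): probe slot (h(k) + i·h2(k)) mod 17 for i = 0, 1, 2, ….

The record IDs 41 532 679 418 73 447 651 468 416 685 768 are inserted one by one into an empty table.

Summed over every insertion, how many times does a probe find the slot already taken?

41: h=7 => slot 7
532: h=5 => slot 5
679: h=16 => slot 16
418: h=10 => slot 10
73: h=5, h2=10, probe 5,15 => slot 15
447: h=5, h2=16, probe 5,4 => slot 4
651: h=5, h2=12, probe 5,0 => slot 0
468: h=9 => slot 9
416: h=8 => slot 8
685: h=5, h2=14, probe 5,2 => slot 2
768: h=3 => slot 3
Table: [651, —, 685, 768, 447, 532, —, 41, 416, 468, 418, —, —, —, —, 73, 679]

4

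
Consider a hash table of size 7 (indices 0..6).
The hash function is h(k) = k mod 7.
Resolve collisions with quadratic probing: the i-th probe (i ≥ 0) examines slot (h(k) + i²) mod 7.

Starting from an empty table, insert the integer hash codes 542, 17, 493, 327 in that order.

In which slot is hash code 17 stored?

4

542 hashes to 3; slot 3 is free => place at 3.
17 hashes to 3; 3 taken => place at 4.
493 hashes to 3; 3,4 taken => place at 0.
327 hashes to 5; slot 5 is free => place at 5.
Table: [493, _, _, 542, 17, 327, _]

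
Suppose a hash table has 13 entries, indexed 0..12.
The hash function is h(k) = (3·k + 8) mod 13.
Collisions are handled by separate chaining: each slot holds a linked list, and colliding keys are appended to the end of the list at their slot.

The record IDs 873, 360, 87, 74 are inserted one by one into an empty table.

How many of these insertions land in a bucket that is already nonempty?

873 → bucket 1
360 → bucket 9
87 → bucket 9 (collision)
74 → bucket 9 (collision)
Final buckets:
0: —
1: 873
2: —
3: —
4: —
5: —
6: —
7: —
8: —
9: 360 -> 87 -> 74
10: —
11: —
12: —

2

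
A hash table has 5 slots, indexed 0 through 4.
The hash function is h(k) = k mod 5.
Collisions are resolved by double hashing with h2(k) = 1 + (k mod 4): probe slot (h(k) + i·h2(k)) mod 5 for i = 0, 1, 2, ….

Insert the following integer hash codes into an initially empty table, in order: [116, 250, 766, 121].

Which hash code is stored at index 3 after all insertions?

121

116: h=1 => slot 1
250: h=0 => slot 0
766: h=1, h2=3, probe 1,4 => slot 4
121: h=1, h2=2, probe 1,3 => slot 3
Table: [250, 116, ., 121, 766]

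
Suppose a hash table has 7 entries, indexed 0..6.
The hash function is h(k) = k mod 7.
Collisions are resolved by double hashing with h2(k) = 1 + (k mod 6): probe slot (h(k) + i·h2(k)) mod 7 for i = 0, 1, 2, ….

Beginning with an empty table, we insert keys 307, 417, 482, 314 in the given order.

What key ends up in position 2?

307: h=6 → slot 6
417: h=4 → slot 4
482: h=6, h2=3, probe 6,2 → slot 2
314: h=6, h2=3, probe 6,2,5 → slot 5
Table: [∅, ∅, 482, ∅, 417, 314, 307]

482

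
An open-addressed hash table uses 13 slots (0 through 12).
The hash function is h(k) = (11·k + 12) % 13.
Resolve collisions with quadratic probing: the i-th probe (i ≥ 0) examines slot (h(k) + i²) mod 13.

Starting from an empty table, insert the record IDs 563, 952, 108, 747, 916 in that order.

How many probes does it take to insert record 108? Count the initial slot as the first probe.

2

563 hashes to 4; slot 4 is free -> place at 4.
952 hashes to 6; slot 6 is free -> place at 6.
108 hashes to 4; 4 taken -> place at 5.
747 hashes to 0; slot 0 is free -> place at 0.
916 hashes to 0; 0 taken -> place at 1.
Table: [747, 916, -, -, 563, 108, 952, -, -, -, -, -, -]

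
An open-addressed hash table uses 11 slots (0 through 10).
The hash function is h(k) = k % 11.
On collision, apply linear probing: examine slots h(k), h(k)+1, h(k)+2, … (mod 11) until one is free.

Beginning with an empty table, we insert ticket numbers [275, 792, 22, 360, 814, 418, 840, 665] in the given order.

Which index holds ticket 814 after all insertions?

3

Insert 275: h=0, slot 0 empty → index 0.
Insert 792: h=0, slot 0 occupied → index 1.
Insert 22: h=0, slots 0,1 occupied → index 2.
Insert 360: h=8, slot 8 empty → index 8.
Insert 814: h=0, slots 0,1,2 occupied → index 3.
Insert 418: h=0, slots 0,1,2,3 occupied → index 4.
Insert 840: h=4, slot 4 occupied → index 5.
Insert 665: h=5, slot 5 occupied → index 6.
Table: [275, 792, 22, 814, 418, 840, 665, ., 360, ., .]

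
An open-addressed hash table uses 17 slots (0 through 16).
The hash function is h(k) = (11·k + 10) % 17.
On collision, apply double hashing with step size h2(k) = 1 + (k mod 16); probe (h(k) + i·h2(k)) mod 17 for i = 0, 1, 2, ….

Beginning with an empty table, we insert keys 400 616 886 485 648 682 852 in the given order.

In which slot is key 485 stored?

13

Insert 400: h=7, slot 7 empty -> index 7.
Insert 616: h=3, slot 3 empty -> index 3.
Insert 886: h=15, slot 15 empty -> index 15.
Insert 485: h=7, h2=6, slot 7 occupied -> index 13.
Insert 648: h=15, h2=9, slots 15,7 occupied -> index 16.
Insert 682: h=15, h2=11, slot 15 occupied -> index 9.
Insert 852: h=15, h2=5, slots 15,3 occupied -> index 8.
Table: [—, —, —, 616, —, —, —, 400, 852, 682, —, —, —, 485, —, 886, 648]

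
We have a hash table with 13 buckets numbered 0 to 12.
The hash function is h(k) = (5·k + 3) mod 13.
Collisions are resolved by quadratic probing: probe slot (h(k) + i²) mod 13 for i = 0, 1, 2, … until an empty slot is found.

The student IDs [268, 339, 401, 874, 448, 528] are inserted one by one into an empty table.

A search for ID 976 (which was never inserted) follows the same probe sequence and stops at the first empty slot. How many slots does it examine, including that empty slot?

Insert 268: h=4, slot 4 empty -> index 4.
Insert 339: h=8, slot 8 empty -> index 8.
Insert 401: h=6, slot 6 empty -> index 6.
Insert 874: h=5, slot 5 empty -> index 5.
Insert 448: h=7, slot 7 empty -> index 7.
Insert 528: h=4, slots 4,5,8 occupied -> index 0.
Table: [528, —, —, —, 268, 874, 401, 448, 339, —, —, —, —]
Lookup 976: h=8, probe 8,9 → slot 9 empty, not found.

2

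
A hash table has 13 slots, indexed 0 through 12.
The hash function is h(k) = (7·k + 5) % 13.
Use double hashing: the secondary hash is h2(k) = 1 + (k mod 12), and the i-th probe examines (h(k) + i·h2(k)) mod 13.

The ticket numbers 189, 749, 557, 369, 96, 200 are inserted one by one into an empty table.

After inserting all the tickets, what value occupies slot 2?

189

189: h=2 -> slot 2
749: h=9 -> slot 9
557: h=4 -> slot 4
369: h=1 -> slot 1
96: h=1, h2=1, probe 1,2,3 -> slot 3
200: h=1, h2=9, probe 1,10 -> slot 10
Table: [., 369, 189, 96, 557, ., ., ., ., 749, 200, ., .]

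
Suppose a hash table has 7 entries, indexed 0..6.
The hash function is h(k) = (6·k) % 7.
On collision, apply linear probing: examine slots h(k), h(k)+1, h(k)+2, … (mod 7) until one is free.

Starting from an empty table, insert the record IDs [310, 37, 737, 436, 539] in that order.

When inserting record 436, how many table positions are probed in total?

4

310 hashes to 5; slot 5 is free -> place at 5.
37 hashes to 5; 5 taken -> place at 6.
737 hashes to 5; 5,6 taken -> place at 0.
436 hashes to 5; 5,6,0 taken -> place at 1.
539 hashes to 0; 0,1 taken -> place at 2.
Table: [737, 436, 539, -, -, 310, 37]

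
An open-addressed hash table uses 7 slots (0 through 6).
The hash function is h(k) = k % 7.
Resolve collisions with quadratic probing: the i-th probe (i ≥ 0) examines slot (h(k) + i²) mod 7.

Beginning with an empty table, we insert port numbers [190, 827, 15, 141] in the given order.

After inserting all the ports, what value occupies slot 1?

190

190: h=1 => slot 1
827: h=1, probe 1,2 => slot 2
15: h=1, probe 1,2,5 => slot 5
141: h=1, probe 1,2,5,3 => slot 3
Table: [∅, 190, 827, 141, ∅, 15, ∅]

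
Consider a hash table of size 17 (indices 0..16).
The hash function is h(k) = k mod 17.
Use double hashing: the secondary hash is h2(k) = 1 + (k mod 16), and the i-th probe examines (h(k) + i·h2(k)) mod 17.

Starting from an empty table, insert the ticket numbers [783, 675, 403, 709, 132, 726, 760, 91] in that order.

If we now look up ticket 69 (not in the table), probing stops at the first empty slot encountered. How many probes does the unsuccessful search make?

783: h=1 → slot 1
675: h=12 → slot 12
403: h=12, h2=4, probe 12,16 → slot 16
709: h=12, h2=6, probe 12,1,7 → slot 7
132: h=13 → slot 13
726: h=12, h2=7, probe 12,2 → slot 2
760: h=12, h2=9, probe 12,4 → slot 4
91: h=6 → slot 6
Table: [—, 783, 726, —, 760, —, 91, 709, —, —, —, —, 675, 132, —, —, 403]
Lookup 69: h=1, h2=6, probe 1,7,13,2,8 → slot 8 empty, not found.

5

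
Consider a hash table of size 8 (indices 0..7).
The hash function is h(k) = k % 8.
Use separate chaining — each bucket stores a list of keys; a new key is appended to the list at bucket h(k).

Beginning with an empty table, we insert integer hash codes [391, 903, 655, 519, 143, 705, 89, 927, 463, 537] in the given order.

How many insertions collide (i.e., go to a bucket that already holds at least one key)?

391 → bucket 7
903 → bucket 7 (collision)
655 → bucket 7 (collision)
519 → bucket 7 (collision)
143 → bucket 7 (collision)
705 → bucket 1
89 → bucket 1 (collision)
927 → bucket 7 (collision)
463 → bucket 7 (collision)
537 → bucket 1 (collision)
Final buckets:
0: .
1: 705 -> 89 -> 537
2: .
3: .
4: .
5: .
6: .
7: 391 -> 903 -> 655 -> 519 -> 143 -> 927 -> 463

8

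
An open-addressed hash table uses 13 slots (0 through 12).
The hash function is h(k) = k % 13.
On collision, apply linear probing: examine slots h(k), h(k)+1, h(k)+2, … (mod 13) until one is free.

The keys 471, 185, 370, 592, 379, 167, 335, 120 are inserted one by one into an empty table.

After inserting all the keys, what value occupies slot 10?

335

471: h=3 => slot 3
185: h=3, probe 3,4 => slot 4
370: h=6 => slot 6
592: h=7 => slot 7
379: h=2 => slot 2
167: h=11 => slot 11
335: h=10 => slot 10
120: h=3, probe 3,4,5 => slot 5
Table: [-, -, 379, 471, 185, 120, 370, 592, -, -, 335, 167, -]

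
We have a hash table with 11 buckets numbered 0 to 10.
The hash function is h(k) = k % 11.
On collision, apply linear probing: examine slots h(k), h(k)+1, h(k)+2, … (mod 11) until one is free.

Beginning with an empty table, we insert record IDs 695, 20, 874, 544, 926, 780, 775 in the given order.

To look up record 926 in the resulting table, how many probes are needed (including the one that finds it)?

Insert 695: h=2, slot 2 empty -> index 2.
Insert 20: h=9, slot 9 empty -> index 9.
Insert 874: h=5, slot 5 empty -> index 5.
Insert 544: h=5, slot 5 occupied -> index 6.
Insert 926: h=2, slot 2 occupied -> index 3.
Insert 780: h=10, slot 10 empty -> index 10.
Insert 775: h=5, slots 5,6 occupied -> index 7.
Table: [-, -, 695, 926, -, 874, 544, 775, -, 20, 780]
Lookup 926: h=2, probe 2,3 → found at 3.

2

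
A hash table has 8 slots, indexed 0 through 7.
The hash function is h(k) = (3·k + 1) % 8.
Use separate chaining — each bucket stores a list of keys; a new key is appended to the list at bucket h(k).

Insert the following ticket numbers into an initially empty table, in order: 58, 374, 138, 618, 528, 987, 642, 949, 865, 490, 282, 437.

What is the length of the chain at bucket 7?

6

Insert 58: h=7, bucket 7 empty -> new chain.
Insert 374: h=3, bucket 3 empty -> new chain.
Insert 138: h=7, bucket 7 nonempty -> append to chain.
Insert 618: h=7, bucket 7 nonempty -> append to chain.
Insert 528: h=1, bucket 1 empty -> new chain.
Insert 987: h=2, bucket 2 empty -> new chain.
Insert 642: h=7, bucket 7 nonempty -> append to chain.
Insert 949: h=0, bucket 0 empty -> new chain.
Insert 865: h=4, bucket 4 empty -> new chain.
Insert 490: h=7, bucket 7 nonempty -> append to chain.
Insert 282: h=7, bucket 7 nonempty -> append to chain.
Insert 437: h=0, bucket 0 nonempty -> append to chain.
Final buckets:
0: 949 -> 437
1: 528
2: 987
3: 374
4: 865
5: ∅
6: ∅
7: 58 -> 138 -> 618 -> 642 -> 490 -> 282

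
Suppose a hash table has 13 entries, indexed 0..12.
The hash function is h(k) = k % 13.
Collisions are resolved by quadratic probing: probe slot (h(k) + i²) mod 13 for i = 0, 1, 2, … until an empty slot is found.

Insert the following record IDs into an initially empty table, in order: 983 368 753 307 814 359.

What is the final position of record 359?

983 hashes to 8; slot 8 is free → place at 8.
368 hashes to 4; slot 4 is free → place at 4.
753 hashes to 12; slot 12 is free → place at 12.
307 hashes to 8; 8 taken → place at 9.
814 hashes to 8; 8,9,12,4 taken → place at 11.
359 hashes to 8; 8,9,12,4,11 taken → place at 7.
Table: [_, _, _, _, 368, _, _, 359, 983, 307, _, 814, 753]

7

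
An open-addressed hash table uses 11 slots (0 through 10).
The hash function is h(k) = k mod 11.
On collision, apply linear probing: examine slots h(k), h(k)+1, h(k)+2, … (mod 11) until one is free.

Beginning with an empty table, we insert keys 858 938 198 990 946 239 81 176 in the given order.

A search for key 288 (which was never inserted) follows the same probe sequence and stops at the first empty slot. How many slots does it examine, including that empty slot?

Insert 858: h=0, slot 0 empty → index 0.
Insert 938: h=3, slot 3 empty → index 3.
Insert 198: h=0, slot 0 occupied → index 1.
Insert 990: h=0, slots 0,1 occupied → index 2.
Insert 946: h=0, slots 0,1,2,3 occupied → index 4.
Insert 239: h=8, slot 8 empty → index 8.
Insert 81: h=4, slot 4 occupied → index 5.
Insert 176: h=0, slots 0,1,2,3,4,5 occupied → index 6.
Table: [858, 198, 990, 938, 946, 81, 176, —, 239, —, —]
Lookup 288: h=2, probe 2,3,4,5,6,7 → slot 7 empty, not found.

6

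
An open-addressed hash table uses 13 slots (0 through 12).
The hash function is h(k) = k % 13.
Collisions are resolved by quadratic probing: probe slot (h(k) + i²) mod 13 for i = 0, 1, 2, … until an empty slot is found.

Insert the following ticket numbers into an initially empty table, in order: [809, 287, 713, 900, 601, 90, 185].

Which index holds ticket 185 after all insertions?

809: h=3 => slot 3
287: h=1 => slot 1
713: h=11 => slot 11
900: h=3, probe 3,4 => slot 4
601: h=3, probe 3,4,7 => slot 7
90: h=12 => slot 12
185: h=3, probe 3,4,7,12,6 => slot 6
Table: [-, 287, -, 809, 900, -, 185, 601, -, -, -, 713, 90]

6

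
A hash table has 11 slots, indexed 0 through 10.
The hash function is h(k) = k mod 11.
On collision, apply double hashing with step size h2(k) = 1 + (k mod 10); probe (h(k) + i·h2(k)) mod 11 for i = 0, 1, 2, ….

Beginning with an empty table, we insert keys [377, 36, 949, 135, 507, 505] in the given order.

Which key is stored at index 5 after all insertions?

377 hashes to 3; slot 3 is free → place at 3.
36 hashes to 3, h2=7; 3 taken → place at 10.
949 hashes to 3, h2=10; 3 taken → place at 2.
135 hashes to 3, h2=6; 3 taken → place at 9.
507 hashes to 1; slot 1 is free → place at 1.
505 hashes to 10, h2=6; 10 taken → place at 5.
Table: [∅, 507, 949, 377, ∅, 505, ∅, ∅, ∅, 135, 36]

505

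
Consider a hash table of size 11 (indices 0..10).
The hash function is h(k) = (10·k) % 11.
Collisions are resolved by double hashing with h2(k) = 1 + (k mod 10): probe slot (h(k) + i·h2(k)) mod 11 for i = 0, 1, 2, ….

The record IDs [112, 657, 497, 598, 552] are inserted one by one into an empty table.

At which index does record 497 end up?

6

Insert 112: h=9, slot 9 empty → index 9.
Insert 657: h=3, slot 3 empty → index 3.
Insert 497: h=9, h2=8, slot 9 occupied → index 6.
Insert 598: h=7, slot 7 empty → index 7.
Insert 552: h=9, h2=3, slot 9 occupied → index 1.
Table: [., 552, ., 657, ., ., 497, 598, ., 112, .]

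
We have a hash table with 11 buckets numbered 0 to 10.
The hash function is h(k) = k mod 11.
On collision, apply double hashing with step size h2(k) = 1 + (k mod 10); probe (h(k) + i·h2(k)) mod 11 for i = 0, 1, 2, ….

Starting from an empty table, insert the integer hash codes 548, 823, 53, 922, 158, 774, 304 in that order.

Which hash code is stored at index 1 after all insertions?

922

Insert 548: h=9, slot 9 empty -> index 9.
Insert 823: h=9, h2=4, slot 9 occupied -> index 2.
Insert 53: h=9, h2=4, slots 9,2 occupied -> index 6.
Insert 922: h=9, h2=3, slot 9 occupied -> index 1.
Insert 158: h=4, slot 4 empty -> index 4.
Insert 774: h=4, h2=5, slots 4,9 occupied -> index 3.
Insert 304: h=7, slot 7 empty -> index 7.
Table: [., 922, 823, 774, 158, ., 53, 304, ., 548, .]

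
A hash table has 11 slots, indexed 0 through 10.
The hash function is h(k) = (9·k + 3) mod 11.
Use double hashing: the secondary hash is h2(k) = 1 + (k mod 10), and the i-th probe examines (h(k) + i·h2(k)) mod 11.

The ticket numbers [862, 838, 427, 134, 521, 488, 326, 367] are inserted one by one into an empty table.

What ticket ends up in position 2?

488

862: h=6 -> slot 6
838: h=10 -> slot 10
427: h=7 -> slot 7
134: h=10, h2=5, probe 10,4 -> slot 4
521: h=6, h2=2, probe 6,8 -> slot 8
488: h=6, h2=9, probe 6,4,2 -> slot 2
326: h=0 -> slot 0
367: h=6, h2=8, probe 6,3 -> slot 3
Table: [326, —, 488, 367, 134, —, 862, 427, 521, —, 838]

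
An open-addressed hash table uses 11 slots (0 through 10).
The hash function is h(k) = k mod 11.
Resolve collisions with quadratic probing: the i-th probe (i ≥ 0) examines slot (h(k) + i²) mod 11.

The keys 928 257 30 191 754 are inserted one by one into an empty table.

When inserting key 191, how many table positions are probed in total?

928: h=4 → slot 4
257: h=4, probe 4,5 → slot 5
30: h=8 → slot 8
191: h=4, probe 4,5,8,2 → slot 2
754: h=6 → slot 6
Table: [∅, ∅, 191, ∅, 928, 257, 754, ∅, 30, ∅, ∅]

4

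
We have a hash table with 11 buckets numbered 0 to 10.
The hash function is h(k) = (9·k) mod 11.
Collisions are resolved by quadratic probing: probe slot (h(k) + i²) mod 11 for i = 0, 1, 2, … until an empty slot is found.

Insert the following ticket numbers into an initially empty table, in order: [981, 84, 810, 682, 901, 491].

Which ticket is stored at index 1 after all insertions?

Insert 981: h=7, slot 7 empty -> index 7.
Insert 84: h=8, slot 8 empty -> index 8.
Insert 810: h=8, slot 8 occupied -> index 9.
Insert 682: h=0, slot 0 empty -> index 0.
Insert 901: h=2, slot 2 empty -> index 2.
Insert 491: h=8, slots 8,9 occupied -> index 1.
Table: [682, 491, 901, _, _, _, _, 981, 84, 810, _]

491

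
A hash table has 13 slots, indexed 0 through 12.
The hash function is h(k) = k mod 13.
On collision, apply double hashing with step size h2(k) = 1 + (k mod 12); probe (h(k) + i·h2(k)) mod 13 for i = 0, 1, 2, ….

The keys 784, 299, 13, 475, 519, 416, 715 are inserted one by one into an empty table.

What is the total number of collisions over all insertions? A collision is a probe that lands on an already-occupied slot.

3

Insert 784: h=4, slot 4 empty -> index 4.
Insert 299: h=0, slot 0 empty -> index 0.
Insert 13: h=0, h2=2, slot 0 occupied -> index 2.
Insert 475: h=7, slot 7 empty -> index 7.
Insert 519: h=12, slot 12 empty -> index 12.
Insert 416: h=0, h2=9, slot 0 occupied -> index 9.
Insert 715: h=0, h2=8, slot 0 occupied -> index 8.
Table: [299, _, 13, _, 784, _, _, 475, 715, 416, _, _, 519]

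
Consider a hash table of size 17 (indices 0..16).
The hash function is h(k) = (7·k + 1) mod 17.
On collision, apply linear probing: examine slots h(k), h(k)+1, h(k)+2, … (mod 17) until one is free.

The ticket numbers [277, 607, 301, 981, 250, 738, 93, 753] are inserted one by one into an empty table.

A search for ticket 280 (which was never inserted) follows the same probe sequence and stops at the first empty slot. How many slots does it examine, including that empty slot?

277: h=2 -> slot 2
607: h=0 -> slot 0
301: h=0, probe 0,1 -> slot 1
981: h=0, probe 0,1,2,3 -> slot 3
250: h=0, probe 0,1,2,3,4 -> slot 4
738: h=16 -> slot 16
93: h=6 -> slot 6
753: h=2, probe 2,3,4,5 -> slot 5
Table: [607, 301, 277, 981, 250, 753, 93, ∅, ∅, ∅, ∅, ∅, ∅, ∅, ∅, ∅, 738]
Lookup 280: h=6, probe 6,7 → slot 7 empty, not found.

2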